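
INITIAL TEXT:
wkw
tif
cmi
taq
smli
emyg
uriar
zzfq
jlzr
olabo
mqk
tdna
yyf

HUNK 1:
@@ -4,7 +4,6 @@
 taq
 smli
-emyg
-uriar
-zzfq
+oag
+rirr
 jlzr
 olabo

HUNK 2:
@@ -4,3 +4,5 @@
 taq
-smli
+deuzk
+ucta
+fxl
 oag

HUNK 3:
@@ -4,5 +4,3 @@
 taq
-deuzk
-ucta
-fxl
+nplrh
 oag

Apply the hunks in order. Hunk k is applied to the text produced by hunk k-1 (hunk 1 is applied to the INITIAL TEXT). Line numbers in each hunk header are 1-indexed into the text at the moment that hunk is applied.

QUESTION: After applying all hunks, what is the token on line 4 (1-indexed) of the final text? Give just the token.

Answer: taq

Derivation:
Hunk 1: at line 4 remove [emyg,uriar,zzfq] add [oag,rirr] -> 12 lines: wkw tif cmi taq smli oag rirr jlzr olabo mqk tdna yyf
Hunk 2: at line 4 remove [smli] add [deuzk,ucta,fxl] -> 14 lines: wkw tif cmi taq deuzk ucta fxl oag rirr jlzr olabo mqk tdna yyf
Hunk 3: at line 4 remove [deuzk,ucta,fxl] add [nplrh] -> 12 lines: wkw tif cmi taq nplrh oag rirr jlzr olabo mqk tdna yyf
Final line 4: taq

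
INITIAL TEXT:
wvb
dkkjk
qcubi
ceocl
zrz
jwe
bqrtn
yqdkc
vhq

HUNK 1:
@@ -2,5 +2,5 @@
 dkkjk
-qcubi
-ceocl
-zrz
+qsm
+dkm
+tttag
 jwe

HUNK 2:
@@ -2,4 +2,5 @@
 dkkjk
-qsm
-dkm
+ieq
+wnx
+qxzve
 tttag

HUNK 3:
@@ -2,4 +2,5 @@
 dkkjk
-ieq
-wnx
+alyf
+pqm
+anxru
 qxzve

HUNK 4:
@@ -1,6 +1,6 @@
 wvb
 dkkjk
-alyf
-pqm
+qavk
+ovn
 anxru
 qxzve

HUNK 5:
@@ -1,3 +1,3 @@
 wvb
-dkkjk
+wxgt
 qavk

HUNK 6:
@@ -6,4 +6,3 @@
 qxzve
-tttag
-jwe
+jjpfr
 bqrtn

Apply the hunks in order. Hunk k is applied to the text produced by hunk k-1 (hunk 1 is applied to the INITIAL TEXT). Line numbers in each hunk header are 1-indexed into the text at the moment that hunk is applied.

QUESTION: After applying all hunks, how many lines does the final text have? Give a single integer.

Hunk 1: at line 2 remove [qcubi,ceocl,zrz] add [qsm,dkm,tttag] -> 9 lines: wvb dkkjk qsm dkm tttag jwe bqrtn yqdkc vhq
Hunk 2: at line 2 remove [qsm,dkm] add [ieq,wnx,qxzve] -> 10 lines: wvb dkkjk ieq wnx qxzve tttag jwe bqrtn yqdkc vhq
Hunk 3: at line 2 remove [ieq,wnx] add [alyf,pqm,anxru] -> 11 lines: wvb dkkjk alyf pqm anxru qxzve tttag jwe bqrtn yqdkc vhq
Hunk 4: at line 1 remove [alyf,pqm] add [qavk,ovn] -> 11 lines: wvb dkkjk qavk ovn anxru qxzve tttag jwe bqrtn yqdkc vhq
Hunk 5: at line 1 remove [dkkjk] add [wxgt] -> 11 lines: wvb wxgt qavk ovn anxru qxzve tttag jwe bqrtn yqdkc vhq
Hunk 6: at line 6 remove [tttag,jwe] add [jjpfr] -> 10 lines: wvb wxgt qavk ovn anxru qxzve jjpfr bqrtn yqdkc vhq
Final line count: 10

Answer: 10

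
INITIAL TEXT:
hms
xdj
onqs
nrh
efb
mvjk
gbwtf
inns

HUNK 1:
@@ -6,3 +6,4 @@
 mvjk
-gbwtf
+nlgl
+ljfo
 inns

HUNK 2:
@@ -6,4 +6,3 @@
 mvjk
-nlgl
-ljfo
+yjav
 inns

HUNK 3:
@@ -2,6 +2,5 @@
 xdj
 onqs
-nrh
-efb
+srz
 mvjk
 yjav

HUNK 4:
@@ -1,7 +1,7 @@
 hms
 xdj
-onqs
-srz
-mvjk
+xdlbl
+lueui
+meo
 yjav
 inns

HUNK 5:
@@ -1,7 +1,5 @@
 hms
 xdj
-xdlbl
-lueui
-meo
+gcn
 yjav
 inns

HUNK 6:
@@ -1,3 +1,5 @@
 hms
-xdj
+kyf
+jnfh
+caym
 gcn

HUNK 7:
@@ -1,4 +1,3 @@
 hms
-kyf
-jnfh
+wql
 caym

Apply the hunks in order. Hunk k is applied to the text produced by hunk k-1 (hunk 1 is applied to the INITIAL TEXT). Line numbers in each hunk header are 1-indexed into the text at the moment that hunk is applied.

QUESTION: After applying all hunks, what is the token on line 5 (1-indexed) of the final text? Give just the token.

Hunk 1: at line 6 remove [gbwtf] add [nlgl,ljfo] -> 9 lines: hms xdj onqs nrh efb mvjk nlgl ljfo inns
Hunk 2: at line 6 remove [nlgl,ljfo] add [yjav] -> 8 lines: hms xdj onqs nrh efb mvjk yjav inns
Hunk 3: at line 2 remove [nrh,efb] add [srz] -> 7 lines: hms xdj onqs srz mvjk yjav inns
Hunk 4: at line 1 remove [onqs,srz,mvjk] add [xdlbl,lueui,meo] -> 7 lines: hms xdj xdlbl lueui meo yjav inns
Hunk 5: at line 1 remove [xdlbl,lueui,meo] add [gcn] -> 5 lines: hms xdj gcn yjav inns
Hunk 6: at line 1 remove [xdj] add [kyf,jnfh,caym] -> 7 lines: hms kyf jnfh caym gcn yjav inns
Hunk 7: at line 1 remove [kyf,jnfh] add [wql] -> 6 lines: hms wql caym gcn yjav inns
Final line 5: yjav

Answer: yjav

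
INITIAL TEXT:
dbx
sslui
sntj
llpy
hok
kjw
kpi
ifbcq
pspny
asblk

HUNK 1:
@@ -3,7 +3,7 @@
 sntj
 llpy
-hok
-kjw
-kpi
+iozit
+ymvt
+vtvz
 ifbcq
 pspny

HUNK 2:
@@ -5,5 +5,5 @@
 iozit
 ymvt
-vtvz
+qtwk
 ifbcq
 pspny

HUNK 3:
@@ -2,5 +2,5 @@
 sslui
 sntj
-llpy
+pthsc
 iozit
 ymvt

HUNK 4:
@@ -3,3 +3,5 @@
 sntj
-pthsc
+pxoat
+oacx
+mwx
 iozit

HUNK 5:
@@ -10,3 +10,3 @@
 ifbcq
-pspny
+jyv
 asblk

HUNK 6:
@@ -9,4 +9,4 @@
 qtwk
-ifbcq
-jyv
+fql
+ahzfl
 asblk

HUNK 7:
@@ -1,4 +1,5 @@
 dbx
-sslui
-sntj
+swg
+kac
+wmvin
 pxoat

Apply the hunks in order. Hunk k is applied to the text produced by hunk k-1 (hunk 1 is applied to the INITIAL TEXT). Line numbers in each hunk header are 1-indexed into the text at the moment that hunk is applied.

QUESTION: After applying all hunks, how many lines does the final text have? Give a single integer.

Answer: 13

Derivation:
Hunk 1: at line 3 remove [hok,kjw,kpi] add [iozit,ymvt,vtvz] -> 10 lines: dbx sslui sntj llpy iozit ymvt vtvz ifbcq pspny asblk
Hunk 2: at line 5 remove [vtvz] add [qtwk] -> 10 lines: dbx sslui sntj llpy iozit ymvt qtwk ifbcq pspny asblk
Hunk 3: at line 2 remove [llpy] add [pthsc] -> 10 lines: dbx sslui sntj pthsc iozit ymvt qtwk ifbcq pspny asblk
Hunk 4: at line 3 remove [pthsc] add [pxoat,oacx,mwx] -> 12 lines: dbx sslui sntj pxoat oacx mwx iozit ymvt qtwk ifbcq pspny asblk
Hunk 5: at line 10 remove [pspny] add [jyv] -> 12 lines: dbx sslui sntj pxoat oacx mwx iozit ymvt qtwk ifbcq jyv asblk
Hunk 6: at line 9 remove [ifbcq,jyv] add [fql,ahzfl] -> 12 lines: dbx sslui sntj pxoat oacx mwx iozit ymvt qtwk fql ahzfl asblk
Hunk 7: at line 1 remove [sslui,sntj] add [swg,kac,wmvin] -> 13 lines: dbx swg kac wmvin pxoat oacx mwx iozit ymvt qtwk fql ahzfl asblk
Final line count: 13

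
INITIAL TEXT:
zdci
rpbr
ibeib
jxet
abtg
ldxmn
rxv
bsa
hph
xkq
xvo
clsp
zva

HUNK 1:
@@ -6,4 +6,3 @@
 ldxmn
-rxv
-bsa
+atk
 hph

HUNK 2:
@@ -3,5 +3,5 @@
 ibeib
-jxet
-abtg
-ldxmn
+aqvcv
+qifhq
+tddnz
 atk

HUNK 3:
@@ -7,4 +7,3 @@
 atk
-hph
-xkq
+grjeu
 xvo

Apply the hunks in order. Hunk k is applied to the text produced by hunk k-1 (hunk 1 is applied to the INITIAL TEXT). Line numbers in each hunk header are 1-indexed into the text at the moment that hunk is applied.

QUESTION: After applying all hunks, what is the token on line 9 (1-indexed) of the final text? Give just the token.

Hunk 1: at line 6 remove [rxv,bsa] add [atk] -> 12 lines: zdci rpbr ibeib jxet abtg ldxmn atk hph xkq xvo clsp zva
Hunk 2: at line 3 remove [jxet,abtg,ldxmn] add [aqvcv,qifhq,tddnz] -> 12 lines: zdci rpbr ibeib aqvcv qifhq tddnz atk hph xkq xvo clsp zva
Hunk 3: at line 7 remove [hph,xkq] add [grjeu] -> 11 lines: zdci rpbr ibeib aqvcv qifhq tddnz atk grjeu xvo clsp zva
Final line 9: xvo

Answer: xvo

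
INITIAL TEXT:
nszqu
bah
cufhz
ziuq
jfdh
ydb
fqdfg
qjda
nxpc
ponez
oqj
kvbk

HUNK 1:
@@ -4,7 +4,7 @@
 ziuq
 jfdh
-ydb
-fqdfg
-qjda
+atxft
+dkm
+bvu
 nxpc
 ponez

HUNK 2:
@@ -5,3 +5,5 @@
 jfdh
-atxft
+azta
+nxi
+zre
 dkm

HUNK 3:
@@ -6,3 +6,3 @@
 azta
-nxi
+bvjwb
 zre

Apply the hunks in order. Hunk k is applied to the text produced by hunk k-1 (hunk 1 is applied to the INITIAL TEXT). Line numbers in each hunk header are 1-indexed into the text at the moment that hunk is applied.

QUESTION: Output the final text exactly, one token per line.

Hunk 1: at line 4 remove [ydb,fqdfg,qjda] add [atxft,dkm,bvu] -> 12 lines: nszqu bah cufhz ziuq jfdh atxft dkm bvu nxpc ponez oqj kvbk
Hunk 2: at line 5 remove [atxft] add [azta,nxi,zre] -> 14 lines: nszqu bah cufhz ziuq jfdh azta nxi zre dkm bvu nxpc ponez oqj kvbk
Hunk 3: at line 6 remove [nxi] add [bvjwb] -> 14 lines: nszqu bah cufhz ziuq jfdh azta bvjwb zre dkm bvu nxpc ponez oqj kvbk

Answer: nszqu
bah
cufhz
ziuq
jfdh
azta
bvjwb
zre
dkm
bvu
nxpc
ponez
oqj
kvbk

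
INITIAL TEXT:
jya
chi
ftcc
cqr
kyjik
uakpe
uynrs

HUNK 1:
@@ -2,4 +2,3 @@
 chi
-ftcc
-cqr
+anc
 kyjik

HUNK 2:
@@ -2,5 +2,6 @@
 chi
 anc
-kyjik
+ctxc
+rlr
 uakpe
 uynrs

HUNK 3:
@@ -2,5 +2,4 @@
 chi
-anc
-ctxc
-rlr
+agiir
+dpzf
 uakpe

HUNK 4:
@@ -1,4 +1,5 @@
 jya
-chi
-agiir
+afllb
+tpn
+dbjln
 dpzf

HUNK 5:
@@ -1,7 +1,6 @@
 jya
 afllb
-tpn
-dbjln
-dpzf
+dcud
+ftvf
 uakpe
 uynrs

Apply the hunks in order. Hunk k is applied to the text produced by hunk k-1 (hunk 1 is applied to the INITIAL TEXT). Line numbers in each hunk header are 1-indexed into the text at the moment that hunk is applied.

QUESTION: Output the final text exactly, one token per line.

Answer: jya
afllb
dcud
ftvf
uakpe
uynrs

Derivation:
Hunk 1: at line 2 remove [ftcc,cqr] add [anc] -> 6 lines: jya chi anc kyjik uakpe uynrs
Hunk 2: at line 2 remove [kyjik] add [ctxc,rlr] -> 7 lines: jya chi anc ctxc rlr uakpe uynrs
Hunk 3: at line 2 remove [anc,ctxc,rlr] add [agiir,dpzf] -> 6 lines: jya chi agiir dpzf uakpe uynrs
Hunk 4: at line 1 remove [chi,agiir] add [afllb,tpn,dbjln] -> 7 lines: jya afllb tpn dbjln dpzf uakpe uynrs
Hunk 5: at line 1 remove [tpn,dbjln,dpzf] add [dcud,ftvf] -> 6 lines: jya afllb dcud ftvf uakpe uynrs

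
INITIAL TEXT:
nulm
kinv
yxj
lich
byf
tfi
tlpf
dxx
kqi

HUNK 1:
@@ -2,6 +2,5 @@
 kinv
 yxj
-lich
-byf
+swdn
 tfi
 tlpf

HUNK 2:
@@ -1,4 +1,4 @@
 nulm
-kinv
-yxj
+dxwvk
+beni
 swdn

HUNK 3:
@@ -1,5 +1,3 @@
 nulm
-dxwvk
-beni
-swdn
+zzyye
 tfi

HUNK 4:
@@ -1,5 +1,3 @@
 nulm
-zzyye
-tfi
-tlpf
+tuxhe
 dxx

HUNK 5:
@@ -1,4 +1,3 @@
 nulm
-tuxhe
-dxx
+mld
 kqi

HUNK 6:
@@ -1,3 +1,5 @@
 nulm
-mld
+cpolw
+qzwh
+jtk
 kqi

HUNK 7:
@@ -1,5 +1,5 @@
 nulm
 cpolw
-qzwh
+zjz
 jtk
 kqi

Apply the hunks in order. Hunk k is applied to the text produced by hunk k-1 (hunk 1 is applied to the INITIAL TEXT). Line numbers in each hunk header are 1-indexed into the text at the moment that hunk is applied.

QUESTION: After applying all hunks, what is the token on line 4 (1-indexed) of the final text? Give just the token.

Answer: jtk

Derivation:
Hunk 1: at line 2 remove [lich,byf] add [swdn] -> 8 lines: nulm kinv yxj swdn tfi tlpf dxx kqi
Hunk 2: at line 1 remove [kinv,yxj] add [dxwvk,beni] -> 8 lines: nulm dxwvk beni swdn tfi tlpf dxx kqi
Hunk 3: at line 1 remove [dxwvk,beni,swdn] add [zzyye] -> 6 lines: nulm zzyye tfi tlpf dxx kqi
Hunk 4: at line 1 remove [zzyye,tfi,tlpf] add [tuxhe] -> 4 lines: nulm tuxhe dxx kqi
Hunk 5: at line 1 remove [tuxhe,dxx] add [mld] -> 3 lines: nulm mld kqi
Hunk 6: at line 1 remove [mld] add [cpolw,qzwh,jtk] -> 5 lines: nulm cpolw qzwh jtk kqi
Hunk 7: at line 1 remove [qzwh] add [zjz] -> 5 lines: nulm cpolw zjz jtk kqi
Final line 4: jtk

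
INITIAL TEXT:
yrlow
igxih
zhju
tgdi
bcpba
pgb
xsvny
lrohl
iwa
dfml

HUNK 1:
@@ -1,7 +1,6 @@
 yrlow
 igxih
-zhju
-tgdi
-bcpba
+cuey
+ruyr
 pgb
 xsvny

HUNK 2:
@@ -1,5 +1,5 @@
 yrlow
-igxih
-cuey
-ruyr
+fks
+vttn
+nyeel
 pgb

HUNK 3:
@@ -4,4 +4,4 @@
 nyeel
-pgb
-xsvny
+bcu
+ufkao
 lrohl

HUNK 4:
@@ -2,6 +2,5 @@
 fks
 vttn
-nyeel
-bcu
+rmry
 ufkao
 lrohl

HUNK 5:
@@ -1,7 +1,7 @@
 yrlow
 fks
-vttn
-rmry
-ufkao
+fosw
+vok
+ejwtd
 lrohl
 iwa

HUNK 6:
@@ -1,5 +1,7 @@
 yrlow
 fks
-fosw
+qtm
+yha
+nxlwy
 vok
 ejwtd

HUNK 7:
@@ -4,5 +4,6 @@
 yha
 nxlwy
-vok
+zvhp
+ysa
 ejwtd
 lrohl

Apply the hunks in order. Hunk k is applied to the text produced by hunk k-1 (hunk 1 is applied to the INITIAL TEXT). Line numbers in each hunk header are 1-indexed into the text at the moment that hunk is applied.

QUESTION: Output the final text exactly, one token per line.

Hunk 1: at line 1 remove [zhju,tgdi,bcpba] add [cuey,ruyr] -> 9 lines: yrlow igxih cuey ruyr pgb xsvny lrohl iwa dfml
Hunk 2: at line 1 remove [igxih,cuey,ruyr] add [fks,vttn,nyeel] -> 9 lines: yrlow fks vttn nyeel pgb xsvny lrohl iwa dfml
Hunk 3: at line 4 remove [pgb,xsvny] add [bcu,ufkao] -> 9 lines: yrlow fks vttn nyeel bcu ufkao lrohl iwa dfml
Hunk 4: at line 2 remove [nyeel,bcu] add [rmry] -> 8 lines: yrlow fks vttn rmry ufkao lrohl iwa dfml
Hunk 5: at line 1 remove [vttn,rmry,ufkao] add [fosw,vok,ejwtd] -> 8 lines: yrlow fks fosw vok ejwtd lrohl iwa dfml
Hunk 6: at line 1 remove [fosw] add [qtm,yha,nxlwy] -> 10 lines: yrlow fks qtm yha nxlwy vok ejwtd lrohl iwa dfml
Hunk 7: at line 4 remove [vok] add [zvhp,ysa] -> 11 lines: yrlow fks qtm yha nxlwy zvhp ysa ejwtd lrohl iwa dfml

Answer: yrlow
fks
qtm
yha
nxlwy
zvhp
ysa
ejwtd
lrohl
iwa
dfml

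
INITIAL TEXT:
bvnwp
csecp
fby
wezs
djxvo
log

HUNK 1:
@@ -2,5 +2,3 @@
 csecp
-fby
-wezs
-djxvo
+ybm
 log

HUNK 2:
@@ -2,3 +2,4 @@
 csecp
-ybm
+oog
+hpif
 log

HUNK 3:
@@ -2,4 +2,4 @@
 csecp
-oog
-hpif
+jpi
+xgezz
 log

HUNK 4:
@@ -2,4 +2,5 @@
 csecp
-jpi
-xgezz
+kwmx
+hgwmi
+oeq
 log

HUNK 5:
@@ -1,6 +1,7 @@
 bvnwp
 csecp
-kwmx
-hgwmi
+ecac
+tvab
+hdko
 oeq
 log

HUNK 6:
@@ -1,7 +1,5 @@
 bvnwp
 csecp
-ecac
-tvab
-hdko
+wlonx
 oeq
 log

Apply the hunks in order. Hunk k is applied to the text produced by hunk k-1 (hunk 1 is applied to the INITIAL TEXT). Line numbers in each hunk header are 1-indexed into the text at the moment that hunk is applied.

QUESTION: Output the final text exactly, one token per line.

Answer: bvnwp
csecp
wlonx
oeq
log

Derivation:
Hunk 1: at line 2 remove [fby,wezs,djxvo] add [ybm] -> 4 lines: bvnwp csecp ybm log
Hunk 2: at line 2 remove [ybm] add [oog,hpif] -> 5 lines: bvnwp csecp oog hpif log
Hunk 3: at line 2 remove [oog,hpif] add [jpi,xgezz] -> 5 lines: bvnwp csecp jpi xgezz log
Hunk 4: at line 2 remove [jpi,xgezz] add [kwmx,hgwmi,oeq] -> 6 lines: bvnwp csecp kwmx hgwmi oeq log
Hunk 5: at line 1 remove [kwmx,hgwmi] add [ecac,tvab,hdko] -> 7 lines: bvnwp csecp ecac tvab hdko oeq log
Hunk 6: at line 1 remove [ecac,tvab,hdko] add [wlonx] -> 5 lines: bvnwp csecp wlonx oeq log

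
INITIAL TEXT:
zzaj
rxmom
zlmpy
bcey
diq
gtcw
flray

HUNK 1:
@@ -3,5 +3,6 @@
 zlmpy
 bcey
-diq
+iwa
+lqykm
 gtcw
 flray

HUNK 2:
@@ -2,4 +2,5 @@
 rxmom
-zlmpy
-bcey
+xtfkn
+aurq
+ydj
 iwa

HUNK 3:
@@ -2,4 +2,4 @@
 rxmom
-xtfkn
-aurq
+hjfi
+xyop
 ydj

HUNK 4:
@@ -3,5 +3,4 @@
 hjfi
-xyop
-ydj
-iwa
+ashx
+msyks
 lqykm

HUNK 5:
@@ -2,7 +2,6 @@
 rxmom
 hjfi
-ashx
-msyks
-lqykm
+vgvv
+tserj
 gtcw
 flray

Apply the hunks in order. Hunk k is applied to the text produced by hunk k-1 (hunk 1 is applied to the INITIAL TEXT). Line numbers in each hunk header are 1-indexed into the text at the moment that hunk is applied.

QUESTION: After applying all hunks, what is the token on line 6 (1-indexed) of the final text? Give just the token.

Answer: gtcw

Derivation:
Hunk 1: at line 3 remove [diq] add [iwa,lqykm] -> 8 lines: zzaj rxmom zlmpy bcey iwa lqykm gtcw flray
Hunk 2: at line 2 remove [zlmpy,bcey] add [xtfkn,aurq,ydj] -> 9 lines: zzaj rxmom xtfkn aurq ydj iwa lqykm gtcw flray
Hunk 3: at line 2 remove [xtfkn,aurq] add [hjfi,xyop] -> 9 lines: zzaj rxmom hjfi xyop ydj iwa lqykm gtcw flray
Hunk 4: at line 3 remove [xyop,ydj,iwa] add [ashx,msyks] -> 8 lines: zzaj rxmom hjfi ashx msyks lqykm gtcw flray
Hunk 5: at line 2 remove [ashx,msyks,lqykm] add [vgvv,tserj] -> 7 lines: zzaj rxmom hjfi vgvv tserj gtcw flray
Final line 6: gtcw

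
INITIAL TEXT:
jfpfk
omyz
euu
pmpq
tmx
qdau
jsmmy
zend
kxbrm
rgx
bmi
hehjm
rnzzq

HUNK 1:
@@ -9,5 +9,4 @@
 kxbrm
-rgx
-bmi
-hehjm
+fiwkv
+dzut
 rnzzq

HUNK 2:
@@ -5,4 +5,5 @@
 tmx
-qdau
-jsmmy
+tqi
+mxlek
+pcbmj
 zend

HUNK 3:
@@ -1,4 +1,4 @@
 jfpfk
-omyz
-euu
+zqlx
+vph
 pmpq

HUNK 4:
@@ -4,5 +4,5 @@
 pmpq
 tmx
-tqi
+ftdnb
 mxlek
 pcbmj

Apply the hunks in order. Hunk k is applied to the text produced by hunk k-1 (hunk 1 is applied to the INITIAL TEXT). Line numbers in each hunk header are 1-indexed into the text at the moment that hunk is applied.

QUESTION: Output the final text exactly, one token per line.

Answer: jfpfk
zqlx
vph
pmpq
tmx
ftdnb
mxlek
pcbmj
zend
kxbrm
fiwkv
dzut
rnzzq

Derivation:
Hunk 1: at line 9 remove [rgx,bmi,hehjm] add [fiwkv,dzut] -> 12 lines: jfpfk omyz euu pmpq tmx qdau jsmmy zend kxbrm fiwkv dzut rnzzq
Hunk 2: at line 5 remove [qdau,jsmmy] add [tqi,mxlek,pcbmj] -> 13 lines: jfpfk omyz euu pmpq tmx tqi mxlek pcbmj zend kxbrm fiwkv dzut rnzzq
Hunk 3: at line 1 remove [omyz,euu] add [zqlx,vph] -> 13 lines: jfpfk zqlx vph pmpq tmx tqi mxlek pcbmj zend kxbrm fiwkv dzut rnzzq
Hunk 4: at line 4 remove [tqi] add [ftdnb] -> 13 lines: jfpfk zqlx vph pmpq tmx ftdnb mxlek pcbmj zend kxbrm fiwkv dzut rnzzq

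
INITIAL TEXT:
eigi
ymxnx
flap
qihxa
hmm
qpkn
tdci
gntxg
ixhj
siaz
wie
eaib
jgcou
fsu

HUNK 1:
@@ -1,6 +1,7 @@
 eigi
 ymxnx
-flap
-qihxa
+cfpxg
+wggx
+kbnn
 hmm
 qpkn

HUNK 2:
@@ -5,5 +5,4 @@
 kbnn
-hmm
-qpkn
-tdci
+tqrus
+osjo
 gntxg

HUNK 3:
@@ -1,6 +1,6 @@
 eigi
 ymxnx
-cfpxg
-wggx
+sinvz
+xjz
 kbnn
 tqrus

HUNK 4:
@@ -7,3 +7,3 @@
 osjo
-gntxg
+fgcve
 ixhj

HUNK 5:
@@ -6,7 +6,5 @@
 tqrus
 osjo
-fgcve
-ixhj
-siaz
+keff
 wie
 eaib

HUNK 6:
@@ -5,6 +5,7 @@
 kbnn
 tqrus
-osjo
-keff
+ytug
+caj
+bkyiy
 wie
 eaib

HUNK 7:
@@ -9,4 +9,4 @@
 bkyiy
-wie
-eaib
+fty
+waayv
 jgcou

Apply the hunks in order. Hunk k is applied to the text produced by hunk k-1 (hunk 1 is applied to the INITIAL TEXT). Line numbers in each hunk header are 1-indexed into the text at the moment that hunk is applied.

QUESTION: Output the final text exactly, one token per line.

Answer: eigi
ymxnx
sinvz
xjz
kbnn
tqrus
ytug
caj
bkyiy
fty
waayv
jgcou
fsu

Derivation:
Hunk 1: at line 1 remove [flap,qihxa] add [cfpxg,wggx,kbnn] -> 15 lines: eigi ymxnx cfpxg wggx kbnn hmm qpkn tdci gntxg ixhj siaz wie eaib jgcou fsu
Hunk 2: at line 5 remove [hmm,qpkn,tdci] add [tqrus,osjo] -> 14 lines: eigi ymxnx cfpxg wggx kbnn tqrus osjo gntxg ixhj siaz wie eaib jgcou fsu
Hunk 3: at line 1 remove [cfpxg,wggx] add [sinvz,xjz] -> 14 lines: eigi ymxnx sinvz xjz kbnn tqrus osjo gntxg ixhj siaz wie eaib jgcou fsu
Hunk 4: at line 7 remove [gntxg] add [fgcve] -> 14 lines: eigi ymxnx sinvz xjz kbnn tqrus osjo fgcve ixhj siaz wie eaib jgcou fsu
Hunk 5: at line 6 remove [fgcve,ixhj,siaz] add [keff] -> 12 lines: eigi ymxnx sinvz xjz kbnn tqrus osjo keff wie eaib jgcou fsu
Hunk 6: at line 5 remove [osjo,keff] add [ytug,caj,bkyiy] -> 13 lines: eigi ymxnx sinvz xjz kbnn tqrus ytug caj bkyiy wie eaib jgcou fsu
Hunk 7: at line 9 remove [wie,eaib] add [fty,waayv] -> 13 lines: eigi ymxnx sinvz xjz kbnn tqrus ytug caj bkyiy fty waayv jgcou fsu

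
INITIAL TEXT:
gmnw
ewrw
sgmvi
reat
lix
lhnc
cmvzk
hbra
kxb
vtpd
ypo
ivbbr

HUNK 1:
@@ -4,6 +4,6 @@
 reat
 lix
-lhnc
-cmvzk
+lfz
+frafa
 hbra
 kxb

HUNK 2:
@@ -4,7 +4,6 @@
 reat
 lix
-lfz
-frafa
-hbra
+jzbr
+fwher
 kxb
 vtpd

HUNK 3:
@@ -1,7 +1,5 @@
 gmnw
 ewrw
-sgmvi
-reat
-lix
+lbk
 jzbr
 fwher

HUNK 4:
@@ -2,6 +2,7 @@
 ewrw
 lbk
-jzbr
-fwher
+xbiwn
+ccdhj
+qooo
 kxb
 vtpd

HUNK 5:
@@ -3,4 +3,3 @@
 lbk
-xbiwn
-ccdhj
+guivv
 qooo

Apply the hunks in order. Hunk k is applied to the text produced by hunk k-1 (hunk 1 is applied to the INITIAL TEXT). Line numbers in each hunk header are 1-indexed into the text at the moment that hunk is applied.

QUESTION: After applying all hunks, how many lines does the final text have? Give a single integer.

Hunk 1: at line 4 remove [lhnc,cmvzk] add [lfz,frafa] -> 12 lines: gmnw ewrw sgmvi reat lix lfz frafa hbra kxb vtpd ypo ivbbr
Hunk 2: at line 4 remove [lfz,frafa,hbra] add [jzbr,fwher] -> 11 lines: gmnw ewrw sgmvi reat lix jzbr fwher kxb vtpd ypo ivbbr
Hunk 3: at line 1 remove [sgmvi,reat,lix] add [lbk] -> 9 lines: gmnw ewrw lbk jzbr fwher kxb vtpd ypo ivbbr
Hunk 4: at line 2 remove [jzbr,fwher] add [xbiwn,ccdhj,qooo] -> 10 lines: gmnw ewrw lbk xbiwn ccdhj qooo kxb vtpd ypo ivbbr
Hunk 5: at line 3 remove [xbiwn,ccdhj] add [guivv] -> 9 lines: gmnw ewrw lbk guivv qooo kxb vtpd ypo ivbbr
Final line count: 9

Answer: 9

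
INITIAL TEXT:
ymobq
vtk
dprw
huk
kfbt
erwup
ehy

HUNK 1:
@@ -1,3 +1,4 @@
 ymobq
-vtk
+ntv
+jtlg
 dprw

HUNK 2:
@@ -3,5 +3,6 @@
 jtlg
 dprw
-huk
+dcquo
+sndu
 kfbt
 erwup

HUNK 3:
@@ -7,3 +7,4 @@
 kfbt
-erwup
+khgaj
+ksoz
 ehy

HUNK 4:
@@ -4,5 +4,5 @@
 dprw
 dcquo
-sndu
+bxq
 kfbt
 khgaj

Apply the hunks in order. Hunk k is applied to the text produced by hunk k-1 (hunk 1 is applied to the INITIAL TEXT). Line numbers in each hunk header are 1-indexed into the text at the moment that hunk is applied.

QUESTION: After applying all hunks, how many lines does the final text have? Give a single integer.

Hunk 1: at line 1 remove [vtk] add [ntv,jtlg] -> 8 lines: ymobq ntv jtlg dprw huk kfbt erwup ehy
Hunk 2: at line 3 remove [huk] add [dcquo,sndu] -> 9 lines: ymobq ntv jtlg dprw dcquo sndu kfbt erwup ehy
Hunk 3: at line 7 remove [erwup] add [khgaj,ksoz] -> 10 lines: ymobq ntv jtlg dprw dcquo sndu kfbt khgaj ksoz ehy
Hunk 4: at line 4 remove [sndu] add [bxq] -> 10 lines: ymobq ntv jtlg dprw dcquo bxq kfbt khgaj ksoz ehy
Final line count: 10

Answer: 10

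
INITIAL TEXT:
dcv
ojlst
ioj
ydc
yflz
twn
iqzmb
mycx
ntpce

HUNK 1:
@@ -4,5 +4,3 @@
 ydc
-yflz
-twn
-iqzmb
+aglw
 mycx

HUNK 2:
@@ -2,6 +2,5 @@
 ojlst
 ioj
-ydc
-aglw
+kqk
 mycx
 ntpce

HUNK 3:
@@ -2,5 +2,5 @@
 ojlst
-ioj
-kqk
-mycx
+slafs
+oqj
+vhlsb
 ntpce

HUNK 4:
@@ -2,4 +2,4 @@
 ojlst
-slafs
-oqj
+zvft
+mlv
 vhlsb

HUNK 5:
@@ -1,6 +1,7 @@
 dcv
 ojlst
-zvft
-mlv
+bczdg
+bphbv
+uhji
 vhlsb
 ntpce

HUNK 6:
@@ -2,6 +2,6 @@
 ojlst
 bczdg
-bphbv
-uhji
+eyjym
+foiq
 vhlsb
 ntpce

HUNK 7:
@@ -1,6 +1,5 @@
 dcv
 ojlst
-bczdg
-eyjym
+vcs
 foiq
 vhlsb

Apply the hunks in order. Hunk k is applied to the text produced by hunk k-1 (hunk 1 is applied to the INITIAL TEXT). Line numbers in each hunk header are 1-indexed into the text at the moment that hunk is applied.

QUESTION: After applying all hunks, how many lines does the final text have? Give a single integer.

Answer: 6

Derivation:
Hunk 1: at line 4 remove [yflz,twn,iqzmb] add [aglw] -> 7 lines: dcv ojlst ioj ydc aglw mycx ntpce
Hunk 2: at line 2 remove [ydc,aglw] add [kqk] -> 6 lines: dcv ojlst ioj kqk mycx ntpce
Hunk 3: at line 2 remove [ioj,kqk,mycx] add [slafs,oqj,vhlsb] -> 6 lines: dcv ojlst slafs oqj vhlsb ntpce
Hunk 4: at line 2 remove [slafs,oqj] add [zvft,mlv] -> 6 lines: dcv ojlst zvft mlv vhlsb ntpce
Hunk 5: at line 1 remove [zvft,mlv] add [bczdg,bphbv,uhji] -> 7 lines: dcv ojlst bczdg bphbv uhji vhlsb ntpce
Hunk 6: at line 2 remove [bphbv,uhji] add [eyjym,foiq] -> 7 lines: dcv ojlst bczdg eyjym foiq vhlsb ntpce
Hunk 7: at line 1 remove [bczdg,eyjym] add [vcs] -> 6 lines: dcv ojlst vcs foiq vhlsb ntpce
Final line count: 6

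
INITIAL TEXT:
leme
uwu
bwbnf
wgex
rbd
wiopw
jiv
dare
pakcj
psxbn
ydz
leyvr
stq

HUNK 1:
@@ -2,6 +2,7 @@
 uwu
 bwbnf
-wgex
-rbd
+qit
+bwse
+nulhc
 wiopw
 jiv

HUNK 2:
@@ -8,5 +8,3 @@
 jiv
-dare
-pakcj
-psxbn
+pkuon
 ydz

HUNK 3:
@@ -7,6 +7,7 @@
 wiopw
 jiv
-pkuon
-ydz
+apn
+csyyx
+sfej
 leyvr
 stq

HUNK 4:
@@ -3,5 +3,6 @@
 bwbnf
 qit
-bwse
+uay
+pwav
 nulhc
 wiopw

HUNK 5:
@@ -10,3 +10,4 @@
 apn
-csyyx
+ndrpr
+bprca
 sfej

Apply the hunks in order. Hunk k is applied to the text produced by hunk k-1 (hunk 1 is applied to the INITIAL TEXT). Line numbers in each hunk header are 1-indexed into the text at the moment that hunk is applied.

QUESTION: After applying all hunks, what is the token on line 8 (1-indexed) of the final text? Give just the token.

Hunk 1: at line 2 remove [wgex,rbd] add [qit,bwse,nulhc] -> 14 lines: leme uwu bwbnf qit bwse nulhc wiopw jiv dare pakcj psxbn ydz leyvr stq
Hunk 2: at line 8 remove [dare,pakcj,psxbn] add [pkuon] -> 12 lines: leme uwu bwbnf qit bwse nulhc wiopw jiv pkuon ydz leyvr stq
Hunk 3: at line 7 remove [pkuon,ydz] add [apn,csyyx,sfej] -> 13 lines: leme uwu bwbnf qit bwse nulhc wiopw jiv apn csyyx sfej leyvr stq
Hunk 4: at line 3 remove [bwse] add [uay,pwav] -> 14 lines: leme uwu bwbnf qit uay pwav nulhc wiopw jiv apn csyyx sfej leyvr stq
Hunk 5: at line 10 remove [csyyx] add [ndrpr,bprca] -> 15 lines: leme uwu bwbnf qit uay pwav nulhc wiopw jiv apn ndrpr bprca sfej leyvr stq
Final line 8: wiopw

Answer: wiopw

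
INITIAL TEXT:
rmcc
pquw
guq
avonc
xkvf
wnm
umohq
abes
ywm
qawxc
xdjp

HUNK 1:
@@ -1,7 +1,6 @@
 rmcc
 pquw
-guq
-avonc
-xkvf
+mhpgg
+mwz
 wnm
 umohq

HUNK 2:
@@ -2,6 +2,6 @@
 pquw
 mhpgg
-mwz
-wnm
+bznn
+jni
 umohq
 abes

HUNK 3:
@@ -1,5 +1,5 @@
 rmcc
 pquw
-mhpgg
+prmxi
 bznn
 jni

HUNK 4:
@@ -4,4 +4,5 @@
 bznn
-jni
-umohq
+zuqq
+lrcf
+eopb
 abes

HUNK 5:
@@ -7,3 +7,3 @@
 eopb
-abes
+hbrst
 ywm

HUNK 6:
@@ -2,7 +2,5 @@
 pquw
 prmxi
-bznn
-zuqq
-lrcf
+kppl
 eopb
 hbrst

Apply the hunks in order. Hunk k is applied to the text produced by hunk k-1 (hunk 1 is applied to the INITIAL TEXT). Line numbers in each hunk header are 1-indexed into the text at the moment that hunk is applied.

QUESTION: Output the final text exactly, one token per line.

Hunk 1: at line 1 remove [guq,avonc,xkvf] add [mhpgg,mwz] -> 10 lines: rmcc pquw mhpgg mwz wnm umohq abes ywm qawxc xdjp
Hunk 2: at line 2 remove [mwz,wnm] add [bznn,jni] -> 10 lines: rmcc pquw mhpgg bznn jni umohq abes ywm qawxc xdjp
Hunk 3: at line 1 remove [mhpgg] add [prmxi] -> 10 lines: rmcc pquw prmxi bznn jni umohq abes ywm qawxc xdjp
Hunk 4: at line 4 remove [jni,umohq] add [zuqq,lrcf,eopb] -> 11 lines: rmcc pquw prmxi bznn zuqq lrcf eopb abes ywm qawxc xdjp
Hunk 5: at line 7 remove [abes] add [hbrst] -> 11 lines: rmcc pquw prmxi bznn zuqq lrcf eopb hbrst ywm qawxc xdjp
Hunk 6: at line 2 remove [bznn,zuqq,lrcf] add [kppl] -> 9 lines: rmcc pquw prmxi kppl eopb hbrst ywm qawxc xdjp

Answer: rmcc
pquw
prmxi
kppl
eopb
hbrst
ywm
qawxc
xdjp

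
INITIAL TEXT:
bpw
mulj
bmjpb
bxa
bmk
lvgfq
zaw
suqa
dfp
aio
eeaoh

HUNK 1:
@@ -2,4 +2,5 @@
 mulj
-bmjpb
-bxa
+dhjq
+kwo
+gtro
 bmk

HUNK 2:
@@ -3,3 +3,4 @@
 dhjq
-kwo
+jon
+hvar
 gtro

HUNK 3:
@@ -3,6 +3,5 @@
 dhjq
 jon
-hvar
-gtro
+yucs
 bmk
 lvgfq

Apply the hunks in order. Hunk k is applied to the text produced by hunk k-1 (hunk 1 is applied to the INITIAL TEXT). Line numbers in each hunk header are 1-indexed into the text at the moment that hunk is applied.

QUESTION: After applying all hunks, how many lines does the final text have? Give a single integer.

Answer: 12

Derivation:
Hunk 1: at line 2 remove [bmjpb,bxa] add [dhjq,kwo,gtro] -> 12 lines: bpw mulj dhjq kwo gtro bmk lvgfq zaw suqa dfp aio eeaoh
Hunk 2: at line 3 remove [kwo] add [jon,hvar] -> 13 lines: bpw mulj dhjq jon hvar gtro bmk lvgfq zaw suqa dfp aio eeaoh
Hunk 3: at line 3 remove [hvar,gtro] add [yucs] -> 12 lines: bpw mulj dhjq jon yucs bmk lvgfq zaw suqa dfp aio eeaoh
Final line count: 12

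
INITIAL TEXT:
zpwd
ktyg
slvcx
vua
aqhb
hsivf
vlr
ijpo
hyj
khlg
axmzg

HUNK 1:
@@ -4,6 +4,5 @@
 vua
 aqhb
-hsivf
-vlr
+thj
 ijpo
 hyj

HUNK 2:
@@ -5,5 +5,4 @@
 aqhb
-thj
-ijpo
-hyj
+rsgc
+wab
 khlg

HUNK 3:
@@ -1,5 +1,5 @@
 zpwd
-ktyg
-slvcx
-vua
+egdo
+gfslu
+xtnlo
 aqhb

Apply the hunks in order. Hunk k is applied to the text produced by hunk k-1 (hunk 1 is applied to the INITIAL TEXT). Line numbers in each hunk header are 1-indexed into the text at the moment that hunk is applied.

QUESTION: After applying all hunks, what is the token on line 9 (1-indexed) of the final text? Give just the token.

Answer: axmzg

Derivation:
Hunk 1: at line 4 remove [hsivf,vlr] add [thj] -> 10 lines: zpwd ktyg slvcx vua aqhb thj ijpo hyj khlg axmzg
Hunk 2: at line 5 remove [thj,ijpo,hyj] add [rsgc,wab] -> 9 lines: zpwd ktyg slvcx vua aqhb rsgc wab khlg axmzg
Hunk 3: at line 1 remove [ktyg,slvcx,vua] add [egdo,gfslu,xtnlo] -> 9 lines: zpwd egdo gfslu xtnlo aqhb rsgc wab khlg axmzg
Final line 9: axmzg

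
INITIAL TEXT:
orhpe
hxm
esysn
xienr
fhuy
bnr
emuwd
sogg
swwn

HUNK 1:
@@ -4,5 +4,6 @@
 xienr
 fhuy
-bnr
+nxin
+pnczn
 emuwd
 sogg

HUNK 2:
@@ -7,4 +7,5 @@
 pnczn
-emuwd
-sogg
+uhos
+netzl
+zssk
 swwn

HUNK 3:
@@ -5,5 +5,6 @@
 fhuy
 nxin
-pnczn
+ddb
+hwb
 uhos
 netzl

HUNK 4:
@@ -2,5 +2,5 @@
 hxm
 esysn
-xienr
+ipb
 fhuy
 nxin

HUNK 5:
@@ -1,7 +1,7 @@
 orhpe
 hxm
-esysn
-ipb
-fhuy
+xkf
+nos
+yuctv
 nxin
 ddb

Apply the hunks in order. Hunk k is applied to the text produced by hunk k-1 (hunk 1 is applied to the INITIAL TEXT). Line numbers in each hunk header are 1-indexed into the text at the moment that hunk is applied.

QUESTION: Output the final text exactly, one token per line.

Hunk 1: at line 4 remove [bnr] add [nxin,pnczn] -> 10 lines: orhpe hxm esysn xienr fhuy nxin pnczn emuwd sogg swwn
Hunk 2: at line 7 remove [emuwd,sogg] add [uhos,netzl,zssk] -> 11 lines: orhpe hxm esysn xienr fhuy nxin pnczn uhos netzl zssk swwn
Hunk 3: at line 5 remove [pnczn] add [ddb,hwb] -> 12 lines: orhpe hxm esysn xienr fhuy nxin ddb hwb uhos netzl zssk swwn
Hunk 4: at line 2 remove [xienr] add [ipb] -> 12 lines: orhpe hxm esysn ipb fhuy nxin ddb hwb uhos netzl zssk swwn
Hunk 5: at line 1 remove [esysn,ipb,fhuy] add [xkf,nos,yuctv] -> 12 lines: orhpe hxm xkf nos yuctv nxin ddb hwb uhos netzl zssk swwn

Answer: orhpe
hxm
xkf
nos
yuctv
nxin
ddb
hwb
uhos
netzl
zssk
swwn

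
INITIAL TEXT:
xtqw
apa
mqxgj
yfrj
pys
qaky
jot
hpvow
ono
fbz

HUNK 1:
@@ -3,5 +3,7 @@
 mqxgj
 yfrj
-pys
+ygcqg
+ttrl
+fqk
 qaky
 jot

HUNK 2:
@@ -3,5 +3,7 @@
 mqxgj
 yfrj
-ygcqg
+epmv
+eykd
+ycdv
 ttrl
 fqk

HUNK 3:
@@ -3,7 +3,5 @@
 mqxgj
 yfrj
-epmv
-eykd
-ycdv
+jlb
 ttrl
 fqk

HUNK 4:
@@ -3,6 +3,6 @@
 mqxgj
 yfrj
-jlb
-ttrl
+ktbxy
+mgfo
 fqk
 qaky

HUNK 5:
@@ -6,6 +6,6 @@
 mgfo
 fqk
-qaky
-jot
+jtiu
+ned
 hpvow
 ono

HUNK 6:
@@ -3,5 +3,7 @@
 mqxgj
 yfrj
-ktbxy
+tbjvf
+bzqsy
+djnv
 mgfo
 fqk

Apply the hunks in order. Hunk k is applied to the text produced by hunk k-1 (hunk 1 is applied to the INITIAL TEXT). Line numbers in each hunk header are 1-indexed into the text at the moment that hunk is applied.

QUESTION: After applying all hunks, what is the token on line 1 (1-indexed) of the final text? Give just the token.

Answer: xtqw

Derivation:
Hunk 1: at line 3 remove [pys] add [ygcqg,ttrl,fqk] -> 12 lines: xtqw apa mqxgj yfrj ygcqg ttrl fqk qaky jot hpvow ono fbz
Hunk 2: at line 3 remove [ygcqg] add [epmv,eykd,ycdv] -> 14 lines: xtqw apa mqxgj yfrj epmv eykd ycdv ttrl fqk qaky jot hpvow ono fbz
Hunk 3: at line 3 remove [epmv,eykd,ycdv] add [jlb] -> 12 lines: xtqw apa mqxgj yfrj jlb ttrl fqk qaky jot hpvow ono fbz
Hunk 4: at line 3 remove [jlb,ttrl] add [ktbxy,mgfo] -> 12 lines: xtqw apa mqxgj yfrj ktbxy mgfo fqk qaky jot hpvow ono fbz
Hunk 5: at line 6 remove [qaky,jot] add [jtiu,ned] -> 12 lines: xtqw apa mqxgj yfrj ktbxy mgfo fqk jtiu ned hpvow ono fbz
Hunk 6: at line 3 remove [ktbxy] add [tbjvf,bzqsy,djnv] -> 14 lines: xtqw apa mqxgj yfrj tbjvf bzqsy djnv mgfo fqk jtiu ned hpvow ono fbz
Final line 1: xtqw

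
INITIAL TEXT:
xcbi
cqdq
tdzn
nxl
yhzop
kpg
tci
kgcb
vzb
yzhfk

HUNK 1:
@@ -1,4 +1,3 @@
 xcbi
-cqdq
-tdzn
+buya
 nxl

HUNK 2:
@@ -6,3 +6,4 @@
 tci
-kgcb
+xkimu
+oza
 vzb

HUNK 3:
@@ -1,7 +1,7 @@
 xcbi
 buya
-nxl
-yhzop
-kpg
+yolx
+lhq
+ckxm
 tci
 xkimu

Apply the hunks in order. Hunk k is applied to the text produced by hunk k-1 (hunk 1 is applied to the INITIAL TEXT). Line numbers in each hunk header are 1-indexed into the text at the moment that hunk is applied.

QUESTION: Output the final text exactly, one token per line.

Answer: xcbi
buya
yolx
lhq
ckxm
tci
xkimu
oza
vzb
yzhfk

Derivation:
Hunk 1: at line 1 remove [cqdq,tdzn] add [buya] -> 9 lines: xcbi buya nxl yhzop kpg tci kgcb vzb yzhfk
Hunk 2: at line 6 remove [kgcb] add [xkimu,oza] -> 10 lines: xcbi buya nxl yhzop kpg tci xkimu oza vzb yzhfk
Hunk 3: at line 1 remove [nxl,yhzop,kpg] add [yolx,lhq,ckxm] -> 10 lines: xcbi buya yolx lhq ckxm tci xkimu oza vzb yzhfk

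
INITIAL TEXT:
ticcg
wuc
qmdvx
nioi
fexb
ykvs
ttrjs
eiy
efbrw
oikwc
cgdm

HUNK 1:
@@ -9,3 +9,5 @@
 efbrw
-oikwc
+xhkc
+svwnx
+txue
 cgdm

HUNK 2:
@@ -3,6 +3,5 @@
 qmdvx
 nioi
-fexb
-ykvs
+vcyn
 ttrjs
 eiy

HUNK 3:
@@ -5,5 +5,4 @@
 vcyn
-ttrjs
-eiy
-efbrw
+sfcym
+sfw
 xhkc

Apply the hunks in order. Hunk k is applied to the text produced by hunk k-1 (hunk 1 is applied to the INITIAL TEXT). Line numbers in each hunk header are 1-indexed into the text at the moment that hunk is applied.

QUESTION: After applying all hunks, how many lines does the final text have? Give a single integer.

Hunk 1: at line 9 remove [oikwc] add [xhkc,svwnx,txue] -> 13 lines: ticcg wuc qmdvx nioi fexb ykvs ttrjs eiy efbrw xhkc svwnx txue cgdm
Hunk 2: at line 3 remove [fexb,ykvs] add [vcyn] -> 12 lines: ticcg wuc qmdvx nioi vcyn ttrjs eiy efbrw xhkc svwnx txue cgdm
Hunk 3: at line 5 remove [ttrjs,eiy,efbrw] add [sfcym,sfw] -> 11 lines: ticcg wuc qmdvx nioi vcyn sfcym sfw xhkc svwnx txue cgdm
Final line count: 11

Answer: 11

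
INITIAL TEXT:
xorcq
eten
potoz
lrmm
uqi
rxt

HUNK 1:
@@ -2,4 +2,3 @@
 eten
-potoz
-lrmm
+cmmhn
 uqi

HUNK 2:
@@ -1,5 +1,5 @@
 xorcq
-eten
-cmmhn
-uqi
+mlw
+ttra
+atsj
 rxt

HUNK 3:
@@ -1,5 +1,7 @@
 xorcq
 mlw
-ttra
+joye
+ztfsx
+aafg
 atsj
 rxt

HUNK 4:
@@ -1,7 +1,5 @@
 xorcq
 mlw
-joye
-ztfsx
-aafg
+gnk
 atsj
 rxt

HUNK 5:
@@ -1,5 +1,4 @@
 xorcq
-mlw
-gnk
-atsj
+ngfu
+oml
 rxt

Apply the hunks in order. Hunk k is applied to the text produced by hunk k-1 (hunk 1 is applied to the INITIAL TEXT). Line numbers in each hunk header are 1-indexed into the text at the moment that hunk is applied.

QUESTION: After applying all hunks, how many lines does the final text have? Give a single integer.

Hunk 1: at line 2 remove [potoz,lrmm] add [cmmhn] -> 5 lines: xorcq eten cmmhn uqi rxt
Hunk 2: at line 1 remove [eten,cmmhn,uqi] add [mlw,ttra,atsj] -> 5 lines: xorcq mlw ttra atsj rxt
Hunk 3: at line 1 remove [ttra] add [joye,ztfsx,aafg] -> 7 lines: xorcq mlw joye ztfsx aafg atsj rxt
Hunk 4: at line 1 remove [joye,ztfsx,aafg] add [gnk] -> 5 lines: xorcq mlw gnk atsj rxt
Hunk 5: at line 1 remove [mlw,gnk,atsj] add [ngfu,oml] -> 4 lines: xorcq ngfu oml rxt
Final line count: 4

Answer: 4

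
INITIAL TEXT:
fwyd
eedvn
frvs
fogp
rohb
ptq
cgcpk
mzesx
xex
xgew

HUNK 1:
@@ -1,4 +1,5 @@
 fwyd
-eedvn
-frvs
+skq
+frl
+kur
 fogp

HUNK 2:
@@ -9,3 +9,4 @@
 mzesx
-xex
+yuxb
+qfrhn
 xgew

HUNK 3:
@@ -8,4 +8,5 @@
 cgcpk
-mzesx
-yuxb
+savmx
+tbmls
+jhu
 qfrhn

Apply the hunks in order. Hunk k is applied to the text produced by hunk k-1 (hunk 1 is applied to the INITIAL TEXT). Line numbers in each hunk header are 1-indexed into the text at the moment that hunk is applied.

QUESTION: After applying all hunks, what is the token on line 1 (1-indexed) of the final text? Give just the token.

Hunk 1: at line 1 remove [eedvn,frvs] add [skq,frl,kur] -> 11 lines: fwyd skq frl kur fogp rohb ptq cgcpk mzesx xex xgew
Hunk 2: at line 9 remove [xex] add [yuxb,qfrhn] -> 12 lines: fwyd skq frl kur fogp rohb ptq cgcpk mzesx yuxb qfrhn xgew
Hunk 3: at line 8 remove [mzesx,yuxb] add [savmx,tbmls,jhu] -> 13 lines: fwyd skq frl kur fogp rohb ptq cgcpk savmx tbmls jhu qfrhn xgew
Final line 1: fwyd

Answer: fwyd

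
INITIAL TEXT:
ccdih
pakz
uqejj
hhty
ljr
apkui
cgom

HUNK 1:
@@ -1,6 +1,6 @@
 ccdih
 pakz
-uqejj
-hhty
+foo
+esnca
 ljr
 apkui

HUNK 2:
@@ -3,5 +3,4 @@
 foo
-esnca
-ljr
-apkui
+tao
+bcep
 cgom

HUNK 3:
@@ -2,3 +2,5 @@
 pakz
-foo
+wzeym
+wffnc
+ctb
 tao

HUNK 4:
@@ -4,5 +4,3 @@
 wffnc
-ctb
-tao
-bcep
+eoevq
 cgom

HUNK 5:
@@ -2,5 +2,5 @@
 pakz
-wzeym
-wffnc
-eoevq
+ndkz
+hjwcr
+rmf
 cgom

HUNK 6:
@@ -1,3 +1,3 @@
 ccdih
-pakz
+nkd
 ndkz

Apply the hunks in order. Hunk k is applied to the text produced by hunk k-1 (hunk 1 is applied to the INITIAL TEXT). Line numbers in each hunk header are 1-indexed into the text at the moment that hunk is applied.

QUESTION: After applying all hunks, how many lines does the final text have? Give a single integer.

Answer: 6

Derivation:
Hunk 1: at line 1 remove [uqejj,hhty] add [foo,esnca] -> 7 lines: ccdih pakz foo esnca ljr apkui cgom
Hunk 2: at line 3 remove [esnca,ljr,apkui] add [tao,bcep] -> 6 lines: ccdih pakz foo tao bcep cgom
Hunk 3: at line 2 remove [foo] add [wzeym,wffnc,ctb] -> 8 lines: ccdih pakz wzeym wffnc ctb tao bcep cgom
Hunk 4: at line 4 remove [ctb,tao,bcep] add [eoevq] -> 6 lines: ccdih pakz wzeym wffnc eoevq cgom
Hunk 5: at line 2 remove [wzeym,wffnc,eoevq] add [ndkz,hjwcr,rmf] -> 6 lines: ccdih pakz ndkz hjwcr rmf cgom
Hunk 6: at line 1 remove [pakz] add [nkd] -> 6 lines: ccdih nkd ndkz hjwcr rmf cgom
Final line count: 6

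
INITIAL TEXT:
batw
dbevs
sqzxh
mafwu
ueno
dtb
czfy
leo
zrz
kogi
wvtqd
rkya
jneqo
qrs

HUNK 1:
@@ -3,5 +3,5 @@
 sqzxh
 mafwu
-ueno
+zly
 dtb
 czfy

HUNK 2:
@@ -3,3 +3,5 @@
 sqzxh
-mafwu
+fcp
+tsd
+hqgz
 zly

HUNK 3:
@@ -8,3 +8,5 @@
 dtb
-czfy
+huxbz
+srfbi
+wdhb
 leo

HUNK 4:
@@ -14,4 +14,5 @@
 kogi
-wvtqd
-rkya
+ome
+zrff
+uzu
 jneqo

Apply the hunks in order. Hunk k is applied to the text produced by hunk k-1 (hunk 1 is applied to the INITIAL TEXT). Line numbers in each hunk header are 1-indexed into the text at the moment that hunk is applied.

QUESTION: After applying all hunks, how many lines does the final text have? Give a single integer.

Hunk 1: at line 3 remove [ueno] add [zly] -> 14 lines: batw dbevs sqzxh mafwu zly dtb czfy leo zrz kogi wvtqd rkya jneqo qrs
Hunk 2: at line 3 remove [mafwu] add [fcp,tsd,hqgz] -> 16 lines: batw dbevs sqzxh fcp tsd hqgz zly dtb czfy leo zrz kogi wvtqd rkya jneqo qrs
Hunk 3: at line 8 remove [czfy] add [huxbz,srfbi,wdhb] -> 18 lines: batw dbevs sqzxh fcp tsd hqgz zly dtb huxbz srfbi wdhb leo zrz kogi wvtqd rkya jneqo qrs
Hunk 4: at line 14 remove [wvtqd,rkya] add [ome,zrff,uzu] -> 19 lines: batw dbevs sqzxh fcp tsd hqgz zly dtb huxbz srfbi wdhb leo zrz kogi ome zrff uzu jneqo qrs
Final line count: 19

Answer: 19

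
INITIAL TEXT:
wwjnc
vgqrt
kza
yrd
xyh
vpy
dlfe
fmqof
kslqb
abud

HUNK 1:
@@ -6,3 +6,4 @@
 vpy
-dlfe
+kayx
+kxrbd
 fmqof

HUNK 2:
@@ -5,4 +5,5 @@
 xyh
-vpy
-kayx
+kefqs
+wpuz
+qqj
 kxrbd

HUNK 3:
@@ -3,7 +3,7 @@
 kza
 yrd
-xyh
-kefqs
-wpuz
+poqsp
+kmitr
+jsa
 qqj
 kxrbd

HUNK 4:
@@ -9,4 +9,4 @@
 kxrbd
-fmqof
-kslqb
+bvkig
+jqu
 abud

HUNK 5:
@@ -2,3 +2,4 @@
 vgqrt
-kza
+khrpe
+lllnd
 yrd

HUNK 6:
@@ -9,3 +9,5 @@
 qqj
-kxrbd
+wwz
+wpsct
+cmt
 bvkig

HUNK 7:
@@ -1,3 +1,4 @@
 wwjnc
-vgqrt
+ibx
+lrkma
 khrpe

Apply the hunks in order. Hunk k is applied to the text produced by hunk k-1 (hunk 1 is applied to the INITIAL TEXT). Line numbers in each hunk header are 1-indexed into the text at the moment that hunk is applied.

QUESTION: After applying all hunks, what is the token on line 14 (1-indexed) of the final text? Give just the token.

Hunk 1: at line 6 remove [dlfe] add [kayx,kxrbd] -> 11 lines: wwjnc vgqrt kza yrd xyh vpy kayx kxrbd fmqof kslqb abud
Hunk 2: at line 5 remove [vpy,kayx] add [kefqs,wpuz,qqj] -> 12 lines: wwjnc vgqrt kza yrd xyh kefqs wpuz qqj kxrbd fmqof kslqb abud
Hunk 3: at line 3 remove [xyh,kefqs,wpuz] add [poqsp,kmitr,jsa] -> 12 lines: wwjnc vgqrt kza yrd poqsp kmitr jsa qqj kxrbd fmqof kslqb abud
Hunk 4: at line 9 remove [fmqof,kslqb] add [bvkig,jqu] -> 12 lines: wwjnc vgqrt kza yrd poqsp kmitr jsa qqj kxrbd bvkig jqu abud
Hunk 5: at line 2 remove [kza] add [khrpe,lllnd] -> 13 lines: wwjnc vgqrt khrpe lllnd yrd poqsp kmitr jsa qqj kxrbd bvkig jqu abud
Hunk 6: at line 9 remove [kxrbd] add [wwz,wpsct,cmt] -> 15 lines: wwjnc vgqrt khrpe lllnd yrd poqsp kmitr jsa qqj wwz wpsct cmt bvkig jqu abud
Hunk 7: at line 1 remove [vgqrt] add [ibx,lrkma] -> 16 lines: wwjnc ibx lrkma khrpe lllnd yrd poqsp kmitr jsa qqj wwz wpsct cmt bvkig jqu abud
Final line 14: bvkig

Answer: bvkig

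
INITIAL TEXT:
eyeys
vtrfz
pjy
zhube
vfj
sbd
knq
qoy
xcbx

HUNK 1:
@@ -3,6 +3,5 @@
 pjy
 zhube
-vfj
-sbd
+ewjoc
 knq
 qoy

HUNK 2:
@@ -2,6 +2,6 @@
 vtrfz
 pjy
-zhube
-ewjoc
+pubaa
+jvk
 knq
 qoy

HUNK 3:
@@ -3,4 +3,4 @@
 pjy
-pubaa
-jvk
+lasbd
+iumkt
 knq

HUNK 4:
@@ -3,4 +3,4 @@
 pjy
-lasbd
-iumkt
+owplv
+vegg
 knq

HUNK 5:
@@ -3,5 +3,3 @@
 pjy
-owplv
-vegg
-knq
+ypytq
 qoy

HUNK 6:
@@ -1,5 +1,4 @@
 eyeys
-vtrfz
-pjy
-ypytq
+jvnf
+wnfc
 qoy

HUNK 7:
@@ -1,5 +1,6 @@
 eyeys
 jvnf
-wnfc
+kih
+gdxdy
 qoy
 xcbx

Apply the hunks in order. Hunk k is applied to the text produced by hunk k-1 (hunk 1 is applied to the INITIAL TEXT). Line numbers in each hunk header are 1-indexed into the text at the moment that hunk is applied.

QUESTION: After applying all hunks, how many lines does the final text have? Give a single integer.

Hunk 1: at line 3 remove [vfj,sbd] add [ewjoc] -> 8 lines: eyeys vtrfz pjy zhube ewjoc knq qoy xcbx
Hunk 2: at line 2 remove [zhube,ewjoc] add [pubaa,jvk] -> 8 lines: eyeys vtrfz pjy pubaa jvk knq qoy xcbx
Hunk 3: at line 3 remove [pubaa,jvk] add [lasbd,iumkt] -> 8 lines: eyeys vtrfz pjy lasbd iumkt knq qoy xcbx
Hunk 4: at line 3 remove [lasbd,iumkt] add [owplv,vegg] -> 8 lines: eyeys vtrfz pjy owplv vegg knq qoy xcbx
Hunk 5: at line 3 remove [owplv,vegg,knq] add [ypytq] -> 6 lines: eyeys vtrfz pjy ypytq qoy xcbx
Hunk 6: at line 1 remove [vtrfz,pjy,ypytq] add [jvnf,wnfc] -> 5 lines: eyeys jvnf wnfc qoy xcbx
Hunk 7: at line 1 remove [wnfc] add [kih,gdxdy] -> 6 lines: eyeys jvnf kih gdxdy qoy xcbx
Final line count: 6

Answer: 6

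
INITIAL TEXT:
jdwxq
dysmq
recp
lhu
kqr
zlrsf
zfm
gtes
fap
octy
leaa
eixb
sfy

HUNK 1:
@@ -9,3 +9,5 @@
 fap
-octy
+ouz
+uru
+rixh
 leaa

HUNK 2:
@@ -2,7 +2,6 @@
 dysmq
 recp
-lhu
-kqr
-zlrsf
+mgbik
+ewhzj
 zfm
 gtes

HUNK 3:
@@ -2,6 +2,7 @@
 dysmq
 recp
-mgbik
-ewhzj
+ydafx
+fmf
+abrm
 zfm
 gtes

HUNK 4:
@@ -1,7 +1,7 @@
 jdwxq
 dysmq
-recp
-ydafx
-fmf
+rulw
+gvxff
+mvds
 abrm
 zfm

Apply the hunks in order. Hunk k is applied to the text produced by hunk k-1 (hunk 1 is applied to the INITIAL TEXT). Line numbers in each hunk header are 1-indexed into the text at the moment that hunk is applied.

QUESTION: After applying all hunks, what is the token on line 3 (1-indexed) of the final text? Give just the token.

Answer: rulw

Derivation:
Hunk 1: at line 9 remove [octy] add [ouz,uru,rixh] -> 15 lines: jdwxq dysmq recp lhu kqr zlrsf zfm gtes fap ouz uru rixh leaa eixb sfy
Hunk 2: at line 2 remove [lhu,kqr,zlrsf] add [mgbik,ewhzj] -> 14 lines: jdwxq dysmq recp mgbik ewhzj zfm gtes fap ouz uru rixh leaa eixb sfy
Hunk 3: at line 2 remove [mgbik,ewhzj] add [ydafx,fmf,abrm] -> 15 lines: jdwxq dysmq recp ydafx fmf abrm zfm gtes fap ouz uru rixh leaa eixb sfy
Hunk 4: at line 1 remove [recp,ydafx,fmf] add [rulw,gvxff,mvds] -> 15 lines: jdwxq dysmq rulw gvxff mvds abrm zfm gtes fap ouz uru rixh leaa eixb sfy
Final line 3: rulw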